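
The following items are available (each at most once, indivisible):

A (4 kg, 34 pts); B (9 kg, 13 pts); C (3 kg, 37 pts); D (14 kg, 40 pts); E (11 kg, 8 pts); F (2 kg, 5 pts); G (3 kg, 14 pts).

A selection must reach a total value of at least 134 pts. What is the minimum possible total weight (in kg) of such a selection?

Subsets with value ≥ 134, sorted by total weight:
- A+B+C+D+G: weight 33, value 138
- A+B+C+D+F+G: weight 35, value 143
Minimum weight: 33 kg.

33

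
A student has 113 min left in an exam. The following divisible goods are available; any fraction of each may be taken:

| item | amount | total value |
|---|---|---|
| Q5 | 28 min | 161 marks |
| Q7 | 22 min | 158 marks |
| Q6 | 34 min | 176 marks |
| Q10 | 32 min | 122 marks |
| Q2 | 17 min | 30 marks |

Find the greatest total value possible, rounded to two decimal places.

605.56

Take in order of value per unit:
- Q7 (158/22 per unit): all 22 → value 158, running total 158.00
- Q5 (161/28 per unit): all 28 → value 161, running total 319.00
- Q6 (176/34 per unit): all 34 → value 176, running total 495.00
- Q10 (122/32 per unit): 29 of 32 → value 29×122/32 = 110.5625, running total 605.56
Total 605.56.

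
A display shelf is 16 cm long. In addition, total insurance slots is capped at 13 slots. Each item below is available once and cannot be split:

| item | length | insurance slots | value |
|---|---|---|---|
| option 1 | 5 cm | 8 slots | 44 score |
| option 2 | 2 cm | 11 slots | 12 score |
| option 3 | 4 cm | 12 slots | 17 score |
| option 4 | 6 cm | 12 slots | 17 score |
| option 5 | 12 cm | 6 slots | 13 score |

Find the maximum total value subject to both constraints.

44 score

Feasible sets respecting both limits:
- option 1: length 5, insurance slots 8, value 44
- option 3: length 4, insurance slots 12, value 17
- option 4: length 6, insurance slots 12, value 17
Best: 44 score.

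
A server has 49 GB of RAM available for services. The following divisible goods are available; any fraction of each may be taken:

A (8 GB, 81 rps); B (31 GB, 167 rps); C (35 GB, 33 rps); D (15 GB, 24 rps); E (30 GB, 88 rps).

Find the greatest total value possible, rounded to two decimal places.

Take in order of value per unit:
- A (81/8 per unit): all 8 → value 81, running total 81.00
- B (167/31 per unit): all 31 → value 167, running total 248.00
- E (88/30 per unit): 10 of 30 → value 10×88/30 = 29.3333, running total 277.33
Total 277.33.

277.33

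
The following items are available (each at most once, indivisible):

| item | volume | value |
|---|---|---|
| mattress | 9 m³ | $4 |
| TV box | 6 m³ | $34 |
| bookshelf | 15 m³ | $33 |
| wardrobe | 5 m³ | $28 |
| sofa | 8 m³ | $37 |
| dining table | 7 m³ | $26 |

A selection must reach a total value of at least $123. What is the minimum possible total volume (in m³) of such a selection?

26

Subsets with value ≥ 123, sorted by total volume:
- TV box+wardrobe+sofa+dining table: volume 26, value 125
- TV box+bookshelf+wardrobe+sofa: volume 34, value 132
- mattress+TV box+wardrobe+sofa+dining table: volume 35, value 129
- bookshelf+wardrobe+sofa+dining table: volume 35, value 124
Minimum volume: 26 m³.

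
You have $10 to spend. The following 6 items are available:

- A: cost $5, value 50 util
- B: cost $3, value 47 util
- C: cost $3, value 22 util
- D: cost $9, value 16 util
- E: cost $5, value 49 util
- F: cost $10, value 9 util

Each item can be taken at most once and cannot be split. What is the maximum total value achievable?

This is a 0/1 knapsack; check combinations near the capacity.
- A+E: cost 5+5=10, value 50+49=99
- A+B: cost 5+3=8, value 50+47=97
- B+E: cost 3+5=8, value 47+49=96
Best: 99 util.

99 util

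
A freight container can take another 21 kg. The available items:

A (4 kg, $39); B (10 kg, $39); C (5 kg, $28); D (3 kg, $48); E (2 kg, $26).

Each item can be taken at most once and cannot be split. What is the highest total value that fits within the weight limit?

Check high-value combinations within 21 kg:
- A+B+D+E: weight 4+10+3+2=19, value 39+39+48+26=152
- A+C+D+E: weight 4+5+3+2=14, value 39+28+48+26=141
- B+C+D+E: weight 10+5+3+2=20, value 39+28+48+26=141
- A+B+C+E: weight 4+10+5+2=21, value 39+39+28+26=132
- A+B+D: weight 4+10+3=17, value 39+39+48=126
Best: $152.

$152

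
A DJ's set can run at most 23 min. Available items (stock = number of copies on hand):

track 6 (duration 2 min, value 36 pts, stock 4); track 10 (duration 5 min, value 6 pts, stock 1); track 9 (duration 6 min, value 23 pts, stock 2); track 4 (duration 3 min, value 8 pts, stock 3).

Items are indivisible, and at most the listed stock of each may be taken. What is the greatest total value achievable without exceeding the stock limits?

Best selections within duration 23 and stock limits:
- 4×track 6 + 2×track 9 + 1×track 4: duration 23, value 198
- 4×track 6 + 1×track 9 + 3×track 4: duration 23, value 191
- 4×track 6 + 2×track 9: duration 20, value 190
Best: 198 pts.

198 pts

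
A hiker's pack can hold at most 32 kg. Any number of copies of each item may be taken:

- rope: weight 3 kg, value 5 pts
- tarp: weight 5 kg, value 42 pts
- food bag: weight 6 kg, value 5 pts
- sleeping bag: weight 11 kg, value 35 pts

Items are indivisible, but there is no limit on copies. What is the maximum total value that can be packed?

252 pts

Best value-per-unit is tarp at 42/5, and filling with it alone uses weight 6×5=30. No mix of the others beats 6×42 = 252.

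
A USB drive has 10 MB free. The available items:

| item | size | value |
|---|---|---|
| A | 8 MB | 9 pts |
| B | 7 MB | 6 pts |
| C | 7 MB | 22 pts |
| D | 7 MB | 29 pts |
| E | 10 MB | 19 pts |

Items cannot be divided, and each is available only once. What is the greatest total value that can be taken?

29 pts

Check high-value combinations within 10 MB:
- D: size 7, value 29
- C: size 7, value 22
- E: size 10, value 19
- A: size 8, value 9
- B: size 7, value 6
Best: 29 pts.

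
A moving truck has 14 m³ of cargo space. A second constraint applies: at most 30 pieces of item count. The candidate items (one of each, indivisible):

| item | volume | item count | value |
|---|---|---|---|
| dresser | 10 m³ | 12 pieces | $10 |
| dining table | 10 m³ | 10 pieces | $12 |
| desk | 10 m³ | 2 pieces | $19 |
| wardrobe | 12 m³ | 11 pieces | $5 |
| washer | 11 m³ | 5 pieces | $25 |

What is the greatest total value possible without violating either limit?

Feasible sets respecting both limits:
- washer: volume 11, item count 5, value 25
- desk: volume 10, item count 2, value 19
- dining table: volume 10, item count 10, value 12
- dresser: volume 10, item count 12, value 10
Best: $25.

$25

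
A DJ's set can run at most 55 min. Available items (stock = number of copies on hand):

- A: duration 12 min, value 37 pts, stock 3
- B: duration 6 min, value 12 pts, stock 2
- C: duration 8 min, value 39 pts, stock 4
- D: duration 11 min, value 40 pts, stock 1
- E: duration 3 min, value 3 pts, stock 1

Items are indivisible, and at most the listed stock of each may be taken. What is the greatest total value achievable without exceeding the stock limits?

233 pts

Best selections within duration 55 and stock limits:
- 1×A + 4×C + 1×D: duration 55, value 233
- 2×B + 4×C + 1×D: duration 55, value 220
Best: 233 pts.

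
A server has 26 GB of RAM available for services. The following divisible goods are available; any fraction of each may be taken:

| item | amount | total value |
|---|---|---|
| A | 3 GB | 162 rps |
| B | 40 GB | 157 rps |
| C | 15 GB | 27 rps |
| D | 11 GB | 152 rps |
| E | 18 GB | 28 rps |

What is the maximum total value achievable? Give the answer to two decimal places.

Take in order of value per unit:
- A (162/3 per unit): all 3 → value 162, running total 162.00
- D (152/11 per unit): all 11 → value 152, running total 314.00
- B (157/40 per unit): 12 of 40 → value 12×157/40 = 47.1000, running total 361.10
Total 361.10.

361.10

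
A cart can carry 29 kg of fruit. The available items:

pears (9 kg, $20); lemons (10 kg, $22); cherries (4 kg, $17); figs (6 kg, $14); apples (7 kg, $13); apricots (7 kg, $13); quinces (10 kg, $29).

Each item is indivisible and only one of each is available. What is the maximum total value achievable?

Check high-value combinations within 29 kg:
- pears+cherries+figs+quinces: weight 9+4+6+10=29, value 20+17+14+29=80
- cherries+figs+apples+quinces: weight 4+6+7+10=27, value 17+14+13+29=73
- cherries+figs+apricots+quinces: weight 4+6+7+10=27, value 17+14+13+29=73
- pears+lemons+cherries+figs: weight 9+10+4+6=29, value 20+22+17+14=73
Best: $80.

$80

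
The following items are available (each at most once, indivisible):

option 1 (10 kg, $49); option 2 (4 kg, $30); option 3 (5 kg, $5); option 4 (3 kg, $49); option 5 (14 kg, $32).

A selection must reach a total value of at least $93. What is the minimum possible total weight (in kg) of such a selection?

13

Subsets with value ≥ 93, sorted by total weight:
- option 1+option 4: weight 13, value 98
- option 1+option 2+option 4: weight 17, value 128
- option 1+option 3+option 4: weight 18, value 103
- option 2+option 4+option 5: weight 21, value 111
Minimum weight: 13 kg.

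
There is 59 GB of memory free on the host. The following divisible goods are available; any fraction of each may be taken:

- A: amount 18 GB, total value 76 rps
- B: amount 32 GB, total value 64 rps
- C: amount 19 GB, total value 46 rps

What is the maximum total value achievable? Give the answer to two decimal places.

Take in order of value per unit:
- A (76/18 per unit): all 18 → value 76, running total 76.00
- C (46/19 per unit): all 19 → value 46, running total 122.00
- B (64/32 per unit): 22 of 32 → value 22×64/32 = 44.0000, running total 166.00
Total 166.00.

166.00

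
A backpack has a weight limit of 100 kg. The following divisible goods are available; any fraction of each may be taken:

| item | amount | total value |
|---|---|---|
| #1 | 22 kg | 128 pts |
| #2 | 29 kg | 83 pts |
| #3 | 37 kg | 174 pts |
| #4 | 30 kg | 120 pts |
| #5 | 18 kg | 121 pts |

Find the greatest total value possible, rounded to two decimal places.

515.00

Take in order of value per unit:
- #5 (121/18 per unit): all 18 → value 121, running total 121.00
- #1 (128/22 per unit): all 22 → value 128, running total 249.00
- #3 (174/37 per unit): all 37 → value 174, running total 423.00
- #4 (120/30 per unit): 23 of 30 → value 23×120/30 = 92.0000, running total 515.00
Total 515.00.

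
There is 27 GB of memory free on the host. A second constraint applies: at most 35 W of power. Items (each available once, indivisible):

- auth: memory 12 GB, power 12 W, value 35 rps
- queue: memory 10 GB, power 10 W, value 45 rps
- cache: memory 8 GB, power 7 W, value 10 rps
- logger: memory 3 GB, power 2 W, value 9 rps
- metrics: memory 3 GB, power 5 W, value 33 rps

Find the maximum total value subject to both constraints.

113 rps

Feasible sets respecting both limits:
- auth+queue+metrics: memory 25, power 27, value 113
- queue+cache+logger+metrics: memory 24, power 24, value 97
- auth+queue+logger: memory 25, power 24, value 89
- queue+cache+metrics: memory 21, power 22, value 88
Best: 113 rps.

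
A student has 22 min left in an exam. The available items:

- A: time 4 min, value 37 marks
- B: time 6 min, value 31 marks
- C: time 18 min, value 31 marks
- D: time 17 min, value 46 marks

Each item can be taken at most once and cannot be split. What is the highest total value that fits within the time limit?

This is a 0/1 knapsack; check combinations near the capacity.
- A+D: time 4+17=21, value 37+46=83
- A+B: time 4+6=10, value 37+31=68
- A+C: time 4+18=22, value 37+31=68
Best: 83 marks.

83 marks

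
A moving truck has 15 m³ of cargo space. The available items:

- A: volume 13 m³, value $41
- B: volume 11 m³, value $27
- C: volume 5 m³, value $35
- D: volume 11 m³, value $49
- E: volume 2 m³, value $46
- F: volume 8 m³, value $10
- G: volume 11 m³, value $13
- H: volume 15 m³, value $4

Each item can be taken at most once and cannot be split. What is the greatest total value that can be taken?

$95

Check high-value combinations within 15 m³:
- D+E: volume 11+2=13, value 49+46=95
- C+E+F: volume 5+2+8=15, value 35+46+10=91
- A+E: volume 13+2=15, value 41+46=87
- C+E: volume 5+2=7, value 35+46=81
- B+E: volume 11+2=13, value 27+46=73
Best: $95.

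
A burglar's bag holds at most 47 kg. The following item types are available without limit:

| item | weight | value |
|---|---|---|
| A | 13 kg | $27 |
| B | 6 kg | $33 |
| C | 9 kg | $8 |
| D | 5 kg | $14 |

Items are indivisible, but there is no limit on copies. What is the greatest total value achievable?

Best value-per-unit is B at 33/6; filling with it alone gives 7×33 = 231.
Optimal mix: 7×B + 1×D → weight 47, value 245.

$245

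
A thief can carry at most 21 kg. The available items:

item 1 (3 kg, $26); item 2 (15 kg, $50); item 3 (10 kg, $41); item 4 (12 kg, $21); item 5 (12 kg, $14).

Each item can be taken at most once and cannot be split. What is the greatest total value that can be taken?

$76

This is a 0/1 knapsack; check combinations near the capacity.
- item 1+item 2: weight 3+15=18, value 26+50=76
- item 1+item 3: weight 3+10=13, value 26+41=67
- item 2: weight 15, value 50
Best: $76.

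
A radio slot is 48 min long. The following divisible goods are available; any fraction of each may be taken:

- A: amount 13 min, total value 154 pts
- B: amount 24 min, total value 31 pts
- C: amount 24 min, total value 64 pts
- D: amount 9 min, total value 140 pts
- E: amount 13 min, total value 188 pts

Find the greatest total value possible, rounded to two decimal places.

Take in order of value per unit:
- D (140/9 per unit): all 9 → value 140, running total 140.00
- E (188/13 per unit): all 13 → value 188, running total 328.00
- A (154/13 per unit): all 13 → value 154, running total 482.00
- C (64/24 per unit): 13 of 24 → value 13×64/24 = 34.6667, running total 516.67
Total 516.67.

516.67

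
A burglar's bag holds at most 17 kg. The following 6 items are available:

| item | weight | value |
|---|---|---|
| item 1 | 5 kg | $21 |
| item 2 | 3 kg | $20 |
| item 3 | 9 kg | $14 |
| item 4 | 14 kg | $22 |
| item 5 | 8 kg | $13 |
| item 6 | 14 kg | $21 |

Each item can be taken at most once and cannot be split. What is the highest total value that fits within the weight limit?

Check high-value combinations within 17 kg:
- item 1+item 2+item 3: weight 5+3+9=17, value 21+20+14=55
- item 1+item 2+item 5: weight 5+3+8=16, value 21+20+13=54
- item 2+item 4: weight 3+14=17, value 20+22=42
- item 1+item 2: weight 5+3=8, value 21+20=41
- item 2+item 6: weight 3+14=17, value 20+21=41
Best: $55.

$55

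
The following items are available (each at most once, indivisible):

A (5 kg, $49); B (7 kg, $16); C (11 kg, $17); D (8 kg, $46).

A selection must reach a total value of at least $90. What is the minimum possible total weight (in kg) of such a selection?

Subsets with value ≥ 90, sorted by total weight:
- A+D: weight 13, value 95
- A+B+D: weight 20, value 111
Minimum weight: 13 kg.

13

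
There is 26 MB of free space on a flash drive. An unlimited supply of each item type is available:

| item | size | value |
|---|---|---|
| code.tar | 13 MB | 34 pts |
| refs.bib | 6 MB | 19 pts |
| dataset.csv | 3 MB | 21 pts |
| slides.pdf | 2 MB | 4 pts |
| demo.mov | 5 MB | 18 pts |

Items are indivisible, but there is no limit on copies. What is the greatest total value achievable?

172 pts

Best value-per-unit is dataset.csv at 21/3; filling with it alone gives 8×21 = 168.
Optimal mix: 8×dataset.csv + 1×slides.pdf → size 26, value 172.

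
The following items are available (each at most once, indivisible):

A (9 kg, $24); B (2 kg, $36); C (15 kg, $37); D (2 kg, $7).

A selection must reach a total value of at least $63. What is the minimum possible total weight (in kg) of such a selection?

Subsets with value ≥ 63, sorted by total weight:
- A+B+D: weight 13, value 67
- B+C: weight 17, value 73
Minimum weight: 13 kg.

13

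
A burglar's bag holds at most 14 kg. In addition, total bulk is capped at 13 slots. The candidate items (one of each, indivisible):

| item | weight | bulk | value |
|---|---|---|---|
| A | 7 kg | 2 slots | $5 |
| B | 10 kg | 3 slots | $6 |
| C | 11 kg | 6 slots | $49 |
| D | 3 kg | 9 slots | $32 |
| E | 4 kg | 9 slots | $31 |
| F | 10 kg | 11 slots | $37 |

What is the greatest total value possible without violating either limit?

Feasible sets respecting both limits:
- C: weight 11, bulk 6, value 49
- B+D: weight 13, bulk 12, value 38
- A+D: weight 10, bulk 11, value 37
Best: $49.

$49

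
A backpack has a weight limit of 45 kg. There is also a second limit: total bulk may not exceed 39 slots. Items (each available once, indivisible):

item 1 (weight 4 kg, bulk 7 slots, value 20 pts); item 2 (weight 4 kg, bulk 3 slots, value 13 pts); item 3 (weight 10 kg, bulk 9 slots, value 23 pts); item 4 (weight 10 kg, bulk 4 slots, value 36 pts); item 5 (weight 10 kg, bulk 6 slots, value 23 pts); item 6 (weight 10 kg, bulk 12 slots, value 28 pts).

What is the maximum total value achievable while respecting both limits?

Feasible sets respecting both limits:
- item 1+item 3+item 4+item 5+item 6: weight 44, bulk 38, value 130
- item 2+item 3+item 4+item 5+item 6: weight 44, bulk 34, value 123
- item 1+item 2+item 3+item 4+item 6: weight 38, bulk 35, value 120
Best: 130 pts.

130 pts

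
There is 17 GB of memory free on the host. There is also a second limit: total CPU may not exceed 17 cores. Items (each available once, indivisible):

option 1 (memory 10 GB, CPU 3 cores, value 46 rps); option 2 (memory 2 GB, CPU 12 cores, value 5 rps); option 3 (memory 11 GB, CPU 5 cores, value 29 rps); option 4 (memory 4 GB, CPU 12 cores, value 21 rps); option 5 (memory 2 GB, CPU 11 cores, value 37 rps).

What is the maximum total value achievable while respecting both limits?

83 rps

Feasible sets respecting both limits:
- option 1+option 5: memory 12, CPU 14, value 83
- option 1+option 4: memory 14, CPU 15, value 67
- option 3+option 5: memory 13, CPU 16, value 66
- option 1+option 2: memory 12, CPU 15, value 51
Best: 83 rps.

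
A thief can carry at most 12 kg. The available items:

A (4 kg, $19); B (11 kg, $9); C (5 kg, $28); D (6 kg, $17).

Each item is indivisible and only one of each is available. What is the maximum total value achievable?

$47

Check high-value combinations within 12 kg:
- A+C: weight 4+5=9, value 19+28=47
- C+D: weight 5+6=11, value 28+17=45
- A+D: weight 4+6=10, value 19+17=36
- C: weight 5, value 28
Best: $47.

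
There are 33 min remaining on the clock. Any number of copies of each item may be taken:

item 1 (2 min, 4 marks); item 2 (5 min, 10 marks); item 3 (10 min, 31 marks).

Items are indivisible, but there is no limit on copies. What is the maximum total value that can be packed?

Best value-per-unit is item 3 at 31/10; filling with it alone gives 3×31 = 93.
Optimal mix: 1×item 1 + 3×item 3 → time 32, value 97.

97 marks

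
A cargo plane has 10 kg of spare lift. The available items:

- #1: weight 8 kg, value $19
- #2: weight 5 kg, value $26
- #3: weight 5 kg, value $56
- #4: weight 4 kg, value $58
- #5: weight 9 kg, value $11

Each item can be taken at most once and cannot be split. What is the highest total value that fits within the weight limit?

$114

This is a 0/1 knapsack; check combinations near the capacity.
- #3+#4: weight 5+4=9, value 56+58=114
- #2+#4: weight 5+4=9, value 26+58=84
- #2+#3: weight 5+5=10, value 26+56=82
- #4: weight 4, value 58
Best: $114.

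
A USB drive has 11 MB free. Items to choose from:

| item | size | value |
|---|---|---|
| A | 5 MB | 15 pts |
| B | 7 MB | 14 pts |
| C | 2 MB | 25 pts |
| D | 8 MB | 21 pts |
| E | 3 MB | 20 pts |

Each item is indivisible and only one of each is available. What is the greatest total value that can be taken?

60 pts

Check high-value combinations within 11 MB:
- A+C+E: size 5+2+3=10, value 15+25+20=60
- C+D: size 2+8=10, value 25+21=46
- C+E: size 2+3=5, value 25+20=45
Best: 60 pts.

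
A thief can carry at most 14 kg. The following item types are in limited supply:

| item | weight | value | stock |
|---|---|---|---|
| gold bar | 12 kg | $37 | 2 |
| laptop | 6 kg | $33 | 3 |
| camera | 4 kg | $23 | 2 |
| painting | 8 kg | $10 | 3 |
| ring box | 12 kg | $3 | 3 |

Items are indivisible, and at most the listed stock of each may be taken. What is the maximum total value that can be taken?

$79

Top feasible selections:
- 1×laptop + 2×camera: weight 14, value 79
- 2×laptop: weight 12, value 66
- 1×laptop + 1×camera: weight 10, value 56
- 2×camera: weight 8, value 46
Best: $79.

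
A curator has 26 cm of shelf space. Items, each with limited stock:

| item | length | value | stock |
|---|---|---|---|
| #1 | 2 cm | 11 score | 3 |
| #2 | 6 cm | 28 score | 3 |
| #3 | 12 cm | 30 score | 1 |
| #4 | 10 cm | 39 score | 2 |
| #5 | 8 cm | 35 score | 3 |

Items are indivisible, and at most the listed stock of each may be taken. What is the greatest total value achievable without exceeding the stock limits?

Best selections within length 26 and stock limits:
- 3×#1 + 2×#2 + 1×#5: length 26, value 124
- 2×#1 + 1×#2 + 2×#5: length 26, value 120
- 3×#2 + 1×#5: length 26, value 119
- 3×#1 + 3×#2: length 24, value 117
Best: 124 score.

124 score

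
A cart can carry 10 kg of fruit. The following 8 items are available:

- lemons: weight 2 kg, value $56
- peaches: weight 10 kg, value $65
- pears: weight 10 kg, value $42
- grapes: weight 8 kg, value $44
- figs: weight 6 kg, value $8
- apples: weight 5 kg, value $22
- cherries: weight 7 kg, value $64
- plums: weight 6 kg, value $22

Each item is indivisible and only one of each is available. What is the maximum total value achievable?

$120

Check high-value combinations within 10 kg:
- lemons+cherries: weight 2+7=9, value 56+64=120
- lemons+grapes: weight 2+8=10, value 56+44=100
- lemons+apples: weight 2+5=7, value 56+22=78
Best: $120.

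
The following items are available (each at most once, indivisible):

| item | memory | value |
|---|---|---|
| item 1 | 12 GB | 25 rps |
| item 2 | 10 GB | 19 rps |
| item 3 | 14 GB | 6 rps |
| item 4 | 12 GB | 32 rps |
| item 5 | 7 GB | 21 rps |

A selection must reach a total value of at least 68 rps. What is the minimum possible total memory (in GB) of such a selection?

Subsets with value ≥ 68, sorted by total memory:
- item 2+item 4+item 5: memory 29, value 72
- item 1+item 4+item 5: memory 31, value 78
- item 1+item 2+item 4: memory 34, value 76
Minimum memory: 29 GB.

29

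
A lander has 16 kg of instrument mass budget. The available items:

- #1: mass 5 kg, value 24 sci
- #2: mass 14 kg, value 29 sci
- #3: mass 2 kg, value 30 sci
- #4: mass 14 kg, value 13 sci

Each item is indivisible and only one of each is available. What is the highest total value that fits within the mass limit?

59 sci

Check high-value combinations within 16 kg:
- #2+#3: mass 14+2=16, value 29+30=59
- #1+#3: mass 5+2=7, value 24+30=54
- #3+#4: mass 2+14=16, value 30+13=43
- #3: mass 2, value 30
Best: 59 sci.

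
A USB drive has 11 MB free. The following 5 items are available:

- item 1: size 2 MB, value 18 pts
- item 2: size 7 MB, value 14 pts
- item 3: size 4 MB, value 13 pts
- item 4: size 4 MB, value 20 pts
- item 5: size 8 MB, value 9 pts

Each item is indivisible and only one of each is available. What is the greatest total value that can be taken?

51 pts

This is a 0/1 knapsack; check combinations near the capacity.
- item 1+item 3+item 4: size 2+4+4=10, value 18+13+20=51
- item 1+item 4: size 2+4=6, value 18+20=38
- item 2+item 4: size 7+4=11, value 14+20=34
- item 3+item 4: size 4+4=8, value 13+20=33
Best: 51 pts.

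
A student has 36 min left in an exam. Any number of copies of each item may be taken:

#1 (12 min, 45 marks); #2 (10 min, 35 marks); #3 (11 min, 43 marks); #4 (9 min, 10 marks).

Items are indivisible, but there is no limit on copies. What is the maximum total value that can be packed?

135 marks

Best value-per-unit is #3 at 43/11; filling with it alone gives 3×43 = 129.
Optimal mix: 3×#1 → time 36, value 135.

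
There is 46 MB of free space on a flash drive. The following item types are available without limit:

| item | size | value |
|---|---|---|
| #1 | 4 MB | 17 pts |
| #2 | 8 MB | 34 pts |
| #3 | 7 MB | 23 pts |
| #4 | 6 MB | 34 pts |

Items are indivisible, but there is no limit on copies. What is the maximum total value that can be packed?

255 pts

Best value-per-unit is #4 at 34/6; filling with it alone gives 7×34 = 238.
Optimal mix: 1×#1 + 7×#4 → size 46, value 255.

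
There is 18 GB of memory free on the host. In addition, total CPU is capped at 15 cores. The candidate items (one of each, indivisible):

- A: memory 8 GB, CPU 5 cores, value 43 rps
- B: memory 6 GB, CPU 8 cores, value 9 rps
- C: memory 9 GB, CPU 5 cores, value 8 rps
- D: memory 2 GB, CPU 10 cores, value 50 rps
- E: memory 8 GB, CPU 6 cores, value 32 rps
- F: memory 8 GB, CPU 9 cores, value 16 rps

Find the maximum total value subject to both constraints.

93 rps

Feasible sets respecting both limits:
- A+D: memory 10, CPU 15, value 93
- A+E: memory 16, CPU 11, value 75
- A+F: memory 16, CPU 14, value 59
- C+D: memory 11, CPU 15, value 58
Best: 93 rps.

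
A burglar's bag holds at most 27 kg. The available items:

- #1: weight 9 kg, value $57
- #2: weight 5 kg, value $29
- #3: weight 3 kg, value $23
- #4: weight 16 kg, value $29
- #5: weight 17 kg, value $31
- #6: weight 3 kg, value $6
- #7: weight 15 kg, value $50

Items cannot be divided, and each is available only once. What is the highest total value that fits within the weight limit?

Check high-value combinations within 27 kg:
- #1+#3+#7: weight 9+3+15=27, value 57+23+50=130
- #1+#2+#3+#6: weight 9+5+3+3=20, value 57+29+23+6=115
- #1+#6+#7: weight 9+3+15=27, value 57+6+50=113
- #1+#2+#3: weight 9+5+3=17, value 57+29+23=109
Best: $130.

$130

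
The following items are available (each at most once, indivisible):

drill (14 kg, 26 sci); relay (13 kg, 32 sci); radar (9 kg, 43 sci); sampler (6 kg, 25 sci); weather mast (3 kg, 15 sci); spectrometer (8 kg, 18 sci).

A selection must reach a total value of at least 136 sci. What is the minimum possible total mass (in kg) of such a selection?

Subsets with value ≥ 136, sorted by total mass:
- drill+relay+radar+sampler+weather mast: mass 45, value 141
- drill+relay+radar+sampler+spectrometer: mass 50, value 144
- drill+relay+radar+sampler+weather mast+spectrometer: mass 53, value 159
Minimum mass: 45 kg.

45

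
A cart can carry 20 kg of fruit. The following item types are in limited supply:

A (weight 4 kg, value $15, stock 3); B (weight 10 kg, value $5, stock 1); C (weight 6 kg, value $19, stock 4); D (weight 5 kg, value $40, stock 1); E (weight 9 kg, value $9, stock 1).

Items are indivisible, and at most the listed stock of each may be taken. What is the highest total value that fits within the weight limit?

Best selections within weight 20 and stock limits:
- 2×A + 1×C + 1×D: weight 19, value 89
- 3×A + 1×D: weight 17, value 85
Best: $89.

$89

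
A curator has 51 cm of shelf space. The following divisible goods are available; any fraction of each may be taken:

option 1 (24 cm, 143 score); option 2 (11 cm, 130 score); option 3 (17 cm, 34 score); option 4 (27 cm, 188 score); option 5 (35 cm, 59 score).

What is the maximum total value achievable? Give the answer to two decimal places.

395.46

Take in order of value per unit:
- option 2 (130/11 per unit): all 11 → value 130, running total 130.00
- option 4 (188/27 per unit): all 27 → value 188, running total 318.00
- option 1 (143/24 per unit): 13 of 24 → value 13×143/24 = 77.4583, running total 395.46
Total 395.46.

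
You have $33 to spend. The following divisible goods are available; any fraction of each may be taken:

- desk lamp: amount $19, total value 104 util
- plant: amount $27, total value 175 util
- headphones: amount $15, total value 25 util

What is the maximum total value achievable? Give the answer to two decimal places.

207.84

Take in order of value per unit:
- plant (175/27 per unit): all 27 → value 175, running total 175.00
- desk lamp (104/19 per unit): 6 of 19 → value 6×104/19 = 32.8421, running total 207.84
Total 207.84.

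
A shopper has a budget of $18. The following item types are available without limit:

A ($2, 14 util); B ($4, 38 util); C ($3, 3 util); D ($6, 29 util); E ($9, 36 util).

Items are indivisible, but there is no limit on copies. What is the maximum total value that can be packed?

Best value-per-unit is B at 38/4; filling with it alone gives 4×38 = 152.
Optimal mix: 1×A + 4×B → cost 18, value 166.

166 util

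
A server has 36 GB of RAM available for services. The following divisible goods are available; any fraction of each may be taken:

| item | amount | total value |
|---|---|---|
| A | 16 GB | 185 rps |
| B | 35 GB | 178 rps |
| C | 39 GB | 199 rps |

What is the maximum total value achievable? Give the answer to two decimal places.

287.05

Take in order of value per unit:
- A (185/16 per unit): all 16 → value 185, running total 185.00
- C (199/39 per unit): 20 of 39 → value 20×199/39 = 102.0513, running total 287.05
Total 287.05.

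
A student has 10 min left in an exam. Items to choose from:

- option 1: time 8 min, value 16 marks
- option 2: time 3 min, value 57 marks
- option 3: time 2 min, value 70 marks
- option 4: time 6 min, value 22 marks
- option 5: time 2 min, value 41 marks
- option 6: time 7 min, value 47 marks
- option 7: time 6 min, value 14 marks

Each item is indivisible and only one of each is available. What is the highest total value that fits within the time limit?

168 marks

Check high-value combinations within 10 min:
- option 2+option 3+option 5: time 3+2+2=7, value 57+70+41=168
- option 3+option 4+option 5: time 2+6+2=10, value 70+22+41=133
- option 2+option 3: time 3+2=5, value 57+70=127
Best: 168 marks.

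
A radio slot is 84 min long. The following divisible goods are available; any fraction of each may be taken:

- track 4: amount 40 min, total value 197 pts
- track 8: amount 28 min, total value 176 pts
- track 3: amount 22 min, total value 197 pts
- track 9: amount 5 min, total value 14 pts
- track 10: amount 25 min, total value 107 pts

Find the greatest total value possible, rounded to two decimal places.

Take in order of value per unit:
- track 3 (197/22 per unit): all 22 → value 197, running total 197.00
- track 8 (176/28 per unit): all 28 → value 176, running total 373.00
- track 4 (197/40 per unit): 34 of 40 → value 34×197/40 = 167.4500, running total 540.45
Total 540.45.

540.45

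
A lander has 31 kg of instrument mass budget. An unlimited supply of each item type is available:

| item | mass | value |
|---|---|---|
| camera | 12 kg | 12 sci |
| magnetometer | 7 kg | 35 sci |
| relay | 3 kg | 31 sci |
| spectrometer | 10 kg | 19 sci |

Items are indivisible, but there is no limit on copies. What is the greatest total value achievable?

Best value-per-unit is relay at 31/3, and filling with it alone uses mass 10×3=30. No mix of the others beats 10×31 = 310.

310 sci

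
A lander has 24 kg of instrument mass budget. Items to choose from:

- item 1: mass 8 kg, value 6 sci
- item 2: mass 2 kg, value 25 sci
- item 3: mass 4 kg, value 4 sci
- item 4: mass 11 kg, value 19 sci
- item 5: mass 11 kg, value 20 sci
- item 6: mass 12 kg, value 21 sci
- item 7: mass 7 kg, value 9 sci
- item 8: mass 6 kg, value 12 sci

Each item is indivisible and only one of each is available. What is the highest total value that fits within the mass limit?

64 sci

Check high-value combinations within 24 kg:
- item 2+item 4+item 5: mass 2+11+11=24, value 25+19+20=64
- item 2+item 3+item 6+item 8: mass 2+4+12+6=24, value 25+4+21+12=62
- item 2+item 3+item 5+item 8: mass 2+4+11+6=23, value 25+4+20+12=61
- item 2+item 3+item 4+item 8: mass 2+4+11+6=23, value 25+4+19+12=60
Best: 64 sci.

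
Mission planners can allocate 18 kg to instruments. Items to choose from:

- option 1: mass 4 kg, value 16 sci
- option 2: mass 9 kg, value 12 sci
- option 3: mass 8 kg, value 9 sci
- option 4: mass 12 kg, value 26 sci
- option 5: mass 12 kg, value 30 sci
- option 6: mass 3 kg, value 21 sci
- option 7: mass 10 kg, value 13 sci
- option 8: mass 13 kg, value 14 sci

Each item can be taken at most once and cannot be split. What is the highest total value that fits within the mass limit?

51 sci

This is a 0/1 knapsack; check combinations near the capacity.
- option 5+option 6: mass 12+3=15, value 30+21=51
- option 1+option 6+option 7: mass 4+3+10=17, value 16+21+13=50
- option 1+option 2+option 6: mass 4+9+3=16, value 16+12+21=49
- option 4+option 6: mass 12+3=15, value 26+21=47
- option 1+option 3+option 6: mass 4+8+3=15, value 16+9+21=46
Best: 51 sci.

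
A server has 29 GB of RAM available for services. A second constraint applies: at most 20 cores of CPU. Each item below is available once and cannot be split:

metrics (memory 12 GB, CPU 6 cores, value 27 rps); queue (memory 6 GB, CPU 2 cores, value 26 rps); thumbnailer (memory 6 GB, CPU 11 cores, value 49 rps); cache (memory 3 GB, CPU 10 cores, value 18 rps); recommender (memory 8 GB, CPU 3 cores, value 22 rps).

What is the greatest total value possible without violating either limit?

102 rps

Feasible sets respecting both limits:
- metrics+queue+thumbnailer: memory 24, CPU 19, value 102
- metrics+thumbnailer+recommender: memory 26, CPU 20, value 98
- queue+thumbnailer+recommender: memory 20, CPU 16, value 97
- metrics+thumbnailer: memory 18, CPU 17, value 76
Best: 102 rps.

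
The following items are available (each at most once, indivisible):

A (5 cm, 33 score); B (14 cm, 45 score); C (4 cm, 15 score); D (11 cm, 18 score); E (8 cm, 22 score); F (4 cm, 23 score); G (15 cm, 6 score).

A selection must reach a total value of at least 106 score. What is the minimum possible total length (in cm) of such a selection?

Subsets with value ≥ 106, sorted by total length:
- A+B+C+F: length 27, value 116
- A+B+E+F: length 31, value 123
- A+B+C+E: length 31, value 115
- A+C+D+E+F: length 32, value 111
Minimum length: 27 cm.

27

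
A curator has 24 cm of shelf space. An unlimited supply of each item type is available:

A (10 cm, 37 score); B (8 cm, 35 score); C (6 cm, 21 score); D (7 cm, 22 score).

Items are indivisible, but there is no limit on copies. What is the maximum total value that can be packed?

105 score

Best value-per-unit is B at 35/8, and filling with it alone uses length 3×8=24. No mix of the others beats 3×35 = 105.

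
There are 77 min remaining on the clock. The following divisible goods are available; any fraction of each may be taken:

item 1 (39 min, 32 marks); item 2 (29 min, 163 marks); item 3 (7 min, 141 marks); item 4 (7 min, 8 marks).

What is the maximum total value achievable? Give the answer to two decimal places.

Take in order of value per unit:
- item 3 (141/7 per unit): all 7 → value 141, running total 141.00
- item 2 (163/29 per unit): all 29 → value 163, running total 304.00
- item 4 (8/7 per unit): all 7 → value 8, running total 312.00
- item 1 (32/39 per unit): 34 of 39 → value 34×32/39 = 27.8974, running total 339.90
Total 339.90.

339.90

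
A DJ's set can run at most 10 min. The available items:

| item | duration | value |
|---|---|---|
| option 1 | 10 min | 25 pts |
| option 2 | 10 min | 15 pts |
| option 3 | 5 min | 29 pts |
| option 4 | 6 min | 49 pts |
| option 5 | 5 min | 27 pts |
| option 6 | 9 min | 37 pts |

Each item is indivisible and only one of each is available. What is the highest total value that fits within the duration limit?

56 pts

Check high-value combinations within 10 min:
- option 3+option 5: duration 5+5=10, value 29+27=56
- option 4: duration 6, value 49
- option 6: duration 9, value 37
- option 3: duration 5, value 29
Best: 56 pts.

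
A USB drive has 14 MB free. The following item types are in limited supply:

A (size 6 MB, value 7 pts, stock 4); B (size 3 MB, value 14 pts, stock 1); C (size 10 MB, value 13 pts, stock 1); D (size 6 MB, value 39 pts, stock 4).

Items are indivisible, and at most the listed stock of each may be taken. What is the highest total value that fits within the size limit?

78 pts

Best selections within size 14 and stock limits:
- 2×D: size 12, value 78
- 1×B + 1×D: size 9, value 53
- 1×A + 1×D: size 12, value 46
Best: 78 pts.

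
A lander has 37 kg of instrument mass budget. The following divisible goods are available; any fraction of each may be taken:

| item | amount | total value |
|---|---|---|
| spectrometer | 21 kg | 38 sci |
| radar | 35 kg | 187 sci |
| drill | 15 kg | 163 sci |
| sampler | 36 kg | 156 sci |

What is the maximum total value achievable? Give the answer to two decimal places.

Take in order of value per unit:
- drill (163/15 per unit): all 15 → value 163, running total 163.00
- radar (187/35 per unit): 22 of 35 → value 22×187/35 = 117.5429, running total 280.54
Total 280.54.

280.54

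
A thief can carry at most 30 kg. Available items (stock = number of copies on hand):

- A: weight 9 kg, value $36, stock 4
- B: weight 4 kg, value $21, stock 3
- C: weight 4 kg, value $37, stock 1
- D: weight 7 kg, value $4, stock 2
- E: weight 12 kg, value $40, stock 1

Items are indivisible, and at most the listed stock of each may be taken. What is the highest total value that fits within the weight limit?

$151

Top feasible selections:
- 2×A + 2×B + 1×C: weight 30, value 151
- 3×B + 1×C + 1×E: weight 28, value 140
Best: $151.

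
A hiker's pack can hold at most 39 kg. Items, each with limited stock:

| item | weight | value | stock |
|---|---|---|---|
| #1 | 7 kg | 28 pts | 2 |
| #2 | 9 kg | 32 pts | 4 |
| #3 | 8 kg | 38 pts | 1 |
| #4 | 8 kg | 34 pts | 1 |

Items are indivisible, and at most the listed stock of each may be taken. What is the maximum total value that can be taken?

Top feasible selections:
- 2×#1 + 1×#2 + 1×#3 + 1×#4: weight 39, value 160
- 2×#2 + 1×#3 + 1×#4: weight 34, value 136
Best: 160 pts.

160 pts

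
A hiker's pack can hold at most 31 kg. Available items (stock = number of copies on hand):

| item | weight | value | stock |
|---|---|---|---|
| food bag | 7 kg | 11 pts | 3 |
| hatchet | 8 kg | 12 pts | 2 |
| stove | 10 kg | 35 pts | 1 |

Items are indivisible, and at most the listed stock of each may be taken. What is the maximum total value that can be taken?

Top feasible selections:
- 3×food bag + 1×stove: weight 31, value 68
- 2×hatchet + 1×stove: weight 26, value 59
Best: 68 pts.

68 pts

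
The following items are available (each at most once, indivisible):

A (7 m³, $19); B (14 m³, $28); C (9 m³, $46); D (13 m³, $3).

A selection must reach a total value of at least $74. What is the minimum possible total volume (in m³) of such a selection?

Subsets with value ≥ 74, sorted by total volume:
- B+C: volume 23, value 74
- A+B+C: volume 30, value 93
- B+C+D: volume 36, value 77
Minimum volume: 23 m³.

23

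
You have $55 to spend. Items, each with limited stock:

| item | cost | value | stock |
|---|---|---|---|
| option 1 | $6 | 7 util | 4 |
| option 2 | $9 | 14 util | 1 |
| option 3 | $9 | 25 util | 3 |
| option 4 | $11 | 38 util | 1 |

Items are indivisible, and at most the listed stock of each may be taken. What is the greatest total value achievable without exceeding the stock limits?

Best selections within cost 55 and stock limits:
- 1×option 1 + 1×option 2 + 3×option 3 + 1×option 4: cost 53, value 134
- 1×option 2 + 3×option 3 + 1×option 4: cost 47, value 127
- 2×option 1 + 3×option 3 + 1×option 4: cost 50, value 127
- 1×option 1 + 3×option 3 + 1×option 4: cost 44, value 120
Best: 134 util.

134 util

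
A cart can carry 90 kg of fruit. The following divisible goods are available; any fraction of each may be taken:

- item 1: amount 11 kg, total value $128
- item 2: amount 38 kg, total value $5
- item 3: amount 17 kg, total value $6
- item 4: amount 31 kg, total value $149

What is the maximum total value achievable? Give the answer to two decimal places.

Take in order of value per unit:
- item 1 (128/11 per unit): all 11 → value 128, running total 128.00
- item 4 (149/31 per unit): all 31 → value 149, running total 277.00
- item 3 (6/17 per unit): all 17 → value 6, running total 283.00
- item 2 (5/38 per unit): 31 of 38 → value 31×5/38 = 4.0789, running total 287.08
Total 287.08.

287.08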